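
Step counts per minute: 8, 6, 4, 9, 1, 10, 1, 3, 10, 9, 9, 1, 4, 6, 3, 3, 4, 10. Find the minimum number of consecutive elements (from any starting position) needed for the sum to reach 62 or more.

add 8: running sum 8 < 62
add 6: running sum 14 < 62
add 4: running sum 18 < 62
add 9: running sum 27 < 62
add 1: running sum 28 < 62
add 10: running sum 38 < 62
add 1: running sum 39 < 62
add 3: running sum 42 < 62
add 10: running sum 52 < 62
add 9: running sum 61 < 62
add 9: shortest ending here [6, 4, 9, 1, 10, 1, 3, 10, 9, 9] sum 62, len 10
add 1: shortest ending here [6, 4, 9, 1, 10, 1, 3, 10, 9, 9, 1] sum 63, len 11
add 4: shortest ending here [6, 4, 9, 1, 10, 1, 3, 10, 9, 9, 1, 4] sum 67, len 12
add 6: shortest ending here [9, 1, 10, 1, 3, 10, 9, 9, 1, 4, 6] sum 63, len 11
add 3: shortest ending here [9, 1, 10, 1, 3, 10, 9, 9, 1, 4, 6, 3] sum 66, len 12
add 3: shortest ending here [9, 1, 10, 1, 3, 10, 9, 9, 1, 4, 6, 3, 3] sum 69, len 13
add 4: shortest ending here [10, 1, 3, 10, 9, 9, 1, 4, 6, 3, 3, 4] sum 63, len 12
add 10: shortest ending here [3, 10, 9, 9, 1, 4, 6, 3, 3, 4, 10] sum 62, len 11
Shortest qualifying length: 10.

10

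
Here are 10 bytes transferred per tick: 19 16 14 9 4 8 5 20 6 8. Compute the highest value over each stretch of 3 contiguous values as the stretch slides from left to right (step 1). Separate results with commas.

Sliding a size-3 window across the 10 values:
19 16 14 → max 19
16 14 9 → max 16
14 9 4 → max 14
9 4 8 → max 9
4 8 5 → max 8
8 5 20 → max 20
5 20 6 → max 20
20 6 8 → max 20

19, 16, 14, 9, 8, 20, 20, 20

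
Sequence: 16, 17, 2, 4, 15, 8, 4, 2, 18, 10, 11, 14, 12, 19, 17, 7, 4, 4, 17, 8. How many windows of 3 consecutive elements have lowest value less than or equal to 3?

6

16 17 2 → min 2  ≤ 3 ✓
17 2 4 → min 2  ≤ 3 ✓
2 4 15 → min 2  ≤ 3 ✓
4 15 8 → min 4
15 8 4 → min 4
8 4 2 → min 2  ≤ 3 ✓
4 2 18 → min 2  ≤ 3 ✓
2 18 10 → min 2  ≤ 3 ✓
18 10 11 → min 10
10 11 14 → min 10
11 14 12 → min 11
14 12 19 → min 12
12 19 17 → min 12
19 17 7 → min 7
17 7 4 → min 4
7 4 4 → min 4
4 4 17 → min 4
4 17 8 → min 4
6 windows satisfy the condition.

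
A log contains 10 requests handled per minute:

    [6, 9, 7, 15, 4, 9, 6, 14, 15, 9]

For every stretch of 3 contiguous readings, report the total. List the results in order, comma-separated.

6 9 7 → sum 22
9 7 15 → sum 31
7 15 4 → sum 26
15 4 9 → sum 28
4 9 6 → sum 19
9 6 14 → sum 29
6 14 15 → sum 35
14 15 9 → sum 38

22, 31, 26, 28, 19, 29, 35, 38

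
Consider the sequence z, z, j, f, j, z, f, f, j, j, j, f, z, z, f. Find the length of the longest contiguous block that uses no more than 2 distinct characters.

6

add z: window [z] (1 distinct), len 1
add z: window [z, z] (1 distinct), len 2
add j: window [z, z, j] (2 distinct), len 3
add f: window [j, f] (2 distinct), len 2
add j: window [j, f, j] (2 distinct), len 3
add z: window [j, z] (2 distinct), len 2
add f: window [z, f] (2 distinct), len 2
add f: window [z, f, f] (2 distinct), len 3
add j: window [f, f, j] (2 distinct), len 3
add j: window [f, f, j, j] (2 distinct), len 4
add j: window [f, f, j, j, j] (2 distinct), len 5
add f: window [f, f, j, j, j, f] (2 distinct), len 6
add z: window [f, z] (2 distinct), len 2
add z: window [f, z, z] (2 distinct), len 3
add f: window [f, z, z, f] (2 distinct), len 4
Longest length with ≤2 distinct: 6.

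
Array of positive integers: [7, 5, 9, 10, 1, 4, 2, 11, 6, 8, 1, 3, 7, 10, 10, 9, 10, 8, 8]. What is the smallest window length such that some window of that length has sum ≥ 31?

add 7: running sum 7 < 31
add 5: running sum 12 < 31
add 9: running sum 21 < 31
end 3: [7, 5, 9, 10] sum 31, len 4
end 4: [7, 5, 9, 10, 1] sum 32, len 5
end 5: [7, 5, 9, 10, 1, 4] sum 36, len 6
end 6: [5, 9, 10, 1, 4, 2] sum 31, len 6
end 7: [9, 10, 1, 4, 2, 11] sum 37, len 6
end 8: [10, 1, 4, 2, 11, 6] sum 34, len 6
end 9: [4, 2, 11, 6, 8] sum 31, len 5
end 10: [4, 2, 11, 6, 8, 1] sum 32, len 6
end 11: [2, 11, 6, 8, 1, 3] sum 31, len 6
end 12: [11, 6, 8, 1, 3, 7] sum 36, len 6
end 13: [6, 8, 1, 3, 7, 10] sum 35, len 6
end 14: [1, 3, 7, 10, 10] sum 31, len 5
end 15: [7, 10, 10, 9] sum 36, len 4
end 16: [10, 10, 9, 10] sum 39, len 4
end 17: [10, 9, 10, 8] sum 37, len 4
end 18: [9, 10, 8, 8] sum 35, len 4
Shortest qualifying length: 4.

4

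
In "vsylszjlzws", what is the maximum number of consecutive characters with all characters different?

5

add v: [v] len 1
add s: [v, s] len 2
add y: [v, s, y] len 3
add l: [v, s, y, l] len 4
add s (repeat s, move left end past it): [y, l, s] len 3
add z: [y, l, s, z] len 4
add j: [y, l, s, z, j] len 5
add l (repeat l, move left end past it): [s, z, j, l] len 4
add z (repeat z, move left end past it): [j, l, z] len 3
add w: [j, l, z, w] len 4
add s: [j, l, z, w, s] len 5
Longest all-distinct length: 5.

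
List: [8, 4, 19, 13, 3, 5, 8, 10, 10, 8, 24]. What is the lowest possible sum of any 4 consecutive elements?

(8, 4, 19, 13) → sum 44
(4, 19, 13, 3) → sum 39
(19, 13, 3, 5) → sum 40
(13, 3, 5, 8) → sum 29
(3, 5, 8, 10) → sum 26
(5, 8, 10, 10) → sum 33
(8, 10, 10, 8) → sum 36
(10, 10, 8, 24) → sum 52
Lowest of these is 26.

26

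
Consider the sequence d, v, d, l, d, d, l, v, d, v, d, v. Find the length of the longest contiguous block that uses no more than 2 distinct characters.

5

add d: window [d] (1 distinct), len 1
add v: window [d, v] (2 distinct), len 2
add d: window [d, v, d] (2 distinct), len 3
add l: window [d, l] (2 distinct), len 2
add d: window [d, l, d] (2 distinct), len 3
add d: window [d, l, d, d] (2 distinct), len 4
add l: window [d, l, d, d, l] (2 distinct), len 5
add v: window [l, v] (2 distinct), len 2
add d: window [v, d] (2 distinct), len 2
add v: window [v, d, v] (2 distinct), len 3
add d: window [v, d, v, d] (2 distinct), len 4
add v: window [v, d, v, d, v] (2 distinct), len 5
Longest length with ≤2 distinct: 5.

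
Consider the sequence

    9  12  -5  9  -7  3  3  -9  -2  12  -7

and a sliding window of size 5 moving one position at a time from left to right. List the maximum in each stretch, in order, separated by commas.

12, 12, 9, 9, 3, 12, 12

(9, 12, -5, 9, -7) → max 12
(12, -5, 9, -7, 3) → max 12
(-5, 9, -7, 3, 3) → max 9
(9, -7, 3, 3, -9) → max 9
(-7, 3, 3, -9, -2) → max 3
(3, 3, -9, -2, 12) → max 12
(3, -9, -2, 12, -7) → max 12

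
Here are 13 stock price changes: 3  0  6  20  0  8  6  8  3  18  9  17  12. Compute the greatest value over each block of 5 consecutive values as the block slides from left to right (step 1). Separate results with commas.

20, 20, 20, 20, 8, 18, 18, 18, 18

3 0 6 20 0 → max 20
0 6 20 0 8 → max 20
6 20 0 8 6 → max 20
20 0 8 6 8 → max 20
0 8 6 8 3 → max 8
8 6 8 3 18 → max 18
6 8 3 18 9 → max 18
8 3 18 9 17 → max 18
3 18 9 17 12 → max 18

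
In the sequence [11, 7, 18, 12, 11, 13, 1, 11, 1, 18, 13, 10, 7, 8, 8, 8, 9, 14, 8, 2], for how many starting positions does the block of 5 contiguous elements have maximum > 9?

15

(11, 7, 18, 12, 11) → max 18  > 9 ✓
(7, 18, 12, 11, 13) → max 18  > 9 ✓
(18, 12, 11, 13, 1) → max 18  > 9 ✓
(12, 11, 13, 1, 11) → max 13  > 9 ✓
(11, 13, 1, 11, 1) → max 13  > 9 ✓
(13, 1, 11, 1, 18) → max 18  > 9 ✓
(1, 11, 1, 18, 13) → max 18  > 9 ✓
(11, 1, 18, 13, 10) → max 18  > 9 ✓
(1, 18, 13, 10, 7) → max 18  > 9 ✓
(18, 13, 10, 7, 8) → max 18  > 9 ✓
(13, 10, 7, 8, 8) → max 13  > 9 ✓
(10, 7, 8, 8, 8) → max 10  > 9 ✓
(7, 8, 8, 8, 9) → max 9
(8, 8, 8, 9, 14) → max 14  > 9 ✓
(8, 8, 9, 14, 8) → max 14  > 9 ✓
(8, 9, 14, 8, 2) → max 14  > 9 ✓
15 windows satisfy the condition.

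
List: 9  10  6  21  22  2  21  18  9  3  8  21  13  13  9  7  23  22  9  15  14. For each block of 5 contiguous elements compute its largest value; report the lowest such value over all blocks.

21

Window maxs for each of the 17 positions:
9 10 6 21 22 → max 22
10 6 21 22 2 → max 22
6 21 22 2 21 → max 22
21 22 2 21 18 → max 22
22 2 21 18 9 → max 22
2 21 18 9 3 → max 21
21 18 9 3 8 → max 21
18 9 3 8 21 → max 21
9 3 8 21 13 → max 21
3 8 21 13 13 → max 21
8 21 13 13 9 → max 21
21 13 13 9 7 → max 21
13 13 9 7 23 → max 23
13 9 7 23 22 → max 23
9 7 23 22 9 → max 23
7 23 22 9 15 → max 23
23 22 9 15 14 → max 23
Lowest of these is 21.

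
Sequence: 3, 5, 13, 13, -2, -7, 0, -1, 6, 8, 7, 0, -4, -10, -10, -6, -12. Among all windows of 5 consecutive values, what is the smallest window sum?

-42

Window sums for each of the 13 positions:
(3, 5, 13, 13, -2) → sum 32
(5, 13, 13, -2, -7) → sum 22
(13, 13, -2, -7, 0) → sum 17
(13, -2, -7, 0, -1) → sum 3
(-2, -7, 0, -1, 6) → sum -4
(-7, 0, -1, 6, 8) → sum 6
(0, -1, 6, 8, 7) → sum 20
(-1, 6, 8, 7, 0) → sum 20
(6, 8, 7, 0, -4) → sum 17
(8, 7, 0, -4, -10) → sum 1
(7, 0, -4, -10, -10) → sum -17
(0, -4, -10, -10, -6) → sum -30
(-4, -10, -10, -6, -12) → sum -42
Smallest of these is -42.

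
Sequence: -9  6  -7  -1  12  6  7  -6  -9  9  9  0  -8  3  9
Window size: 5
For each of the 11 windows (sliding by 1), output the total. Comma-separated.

-9 6 -7 -1 12 → sum 1
6 -7 -1 12 6 → sum 16
-7 -1 12 6 7 → sum 17
-1 12 6 7 -6 → sum 18
12 6 7 -6 -9 → sum 10
6 7 -6 -9 9 → sum 7
7 -6 -9 9 9 → sum 10
-6 -9 9 9 0 → sum 3
-9 9 9 0 -8 → sum 1
9 9 0 -8 3 → sum 13
9 0 -8 3 9 → sum 13

1, 16, 17, 18, 10, 7, 10, 3, 1, 13, 13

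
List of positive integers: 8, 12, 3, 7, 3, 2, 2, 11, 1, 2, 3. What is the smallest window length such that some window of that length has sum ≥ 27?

4

add 8: running sum 8 < 27
add 12: running sum 20 < 27
add 3: running sum 23 < 27
add 7: shortest ending here [8, 12, 3, 7] sum 30, len 4
add 3: shortest ending here [8, 12, 3, 7, 3] sum 33, len 5
add 2: shortest ending here [12, 3, 7, 3, 2] sum 27, len 5
add 2: shortest ending here [12, 3, 7, 3, 2, 2] sum 29, len 6
add 11: shortest ending here [3, 7, 3, 2, 2, 11] sum 28, len 6
add 1: shortest ending here [3, 7, 3, 2, 2, 11, 1] sum 29, len 7
add 2: shortest ending here [7, 3, 2, 2, 11, 1, 2] sum 28, len 7
add 3: shortest ending here [7, 3, 2, 2, 11, 1, 2, 3] sum 31, len 8
Shortest qualifying length: 4.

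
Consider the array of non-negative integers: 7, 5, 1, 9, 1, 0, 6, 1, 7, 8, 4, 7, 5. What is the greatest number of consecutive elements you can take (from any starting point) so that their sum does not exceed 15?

Extend to the right; shrink from the left whenever the sum exceeds 15:
[7] sum 7 len 1
[7, 5] sum 12 len 2
[7, 5, 1] sum 13 len 3
[5, 1, 9] sum 15 len 3
[1, 9, 1] sum 11 len 3
[1, 9, 1, 0] sum 11 len 4
[1, 0, 6] sum 7 len 3
[1, 0, 6, 1] sum 8 len 4
[1, 0, 6, 1, 7] sum 15 len 5
[7, 8] sum 15 len 2
[8, 4] sum 12 len 2
[4, 7] sum 11 len 2
[7, 5] sum 12 len 2
Longest length seen: 5.

5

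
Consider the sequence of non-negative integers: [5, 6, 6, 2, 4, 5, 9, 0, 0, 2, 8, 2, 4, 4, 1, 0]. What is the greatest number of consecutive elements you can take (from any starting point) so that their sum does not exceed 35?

11

[5] sum 5 len 1
[5, 6] sum 11 len 2
[5, 6, 6] sum 17 len 3
[5, 6, 6, 2] sum 19 len 4
[5, 6, 6, 2, 4] sum 23 len 5
[5, 6, 6, 2, 4, 5] sum 28 len 6
[6, 6, 2, 4, 5, 9] sum 32 len 6
[6, 6, 2, 4, 5, 9, 0] sum 32 len 7
[6, 6, 2, 4, 5, 9, 0, 0] sum 32 len 8
[6, 6, 2, 4, 5, 9, 0, 0, 2] sum 34 len 9
[2, 4, 5, 9, 0, 0, 2, 8] sum 30 len 8
[2, 4, 5, 9, 0, 0, 2, 8, 2] sum 32 len 9
[4, 5, 9, 0, 0, 2, 8, 2, 4] sum 34 len 9
[5, 9, 0, 0, 2, 8, 2, 4, 4] sum 34 len 9
[5, 9, 0, 0, 2, 8, 2, 4, 4, 1] sum 35 len 10
[5, 9, 0, 0, 2, 8, 2, 4, 4, 1, 0] sum 35 len 11
Longest length seen: 11.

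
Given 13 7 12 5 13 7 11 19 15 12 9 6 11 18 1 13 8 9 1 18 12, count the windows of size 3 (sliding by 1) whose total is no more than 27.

6

[13, 7, 12] → sum 32
[7, 12, 5] → sum 24  ≤ 27 ✓
[12, 5, 13] → sum 30
[5, 13, 7] → sum 25  ≤ 27 ✓
[13, 7, 11] → sum 31
[7, 11, 19] → sum 37
[11, 19, 15] → sum 45
[19, 15, 12] → sum 46
[15, 12, 9] → sum 36
[12, 9, 6] → sum 27  ≤ 27 ✓
[9, 6, 11] → sum 26  ≤ 27 ✓
[6, 11, 18] → sum 35
[11, 18, 1] → sum 30
[18, 1, 13] → sum 32
[1, 13, 8] → sum 22  ≤ 27 ✓
[13, 8, 9] → sum 30
[8, 9, 1] → sum 18  ≤ 27 ✓
[9, 1, 18] → sum 28
[1, 18, 12] → sum 31
6 windows satisfy the condition.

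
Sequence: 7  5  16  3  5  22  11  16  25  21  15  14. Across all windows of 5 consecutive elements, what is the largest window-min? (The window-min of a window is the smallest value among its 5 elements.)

7 5 16 3 5 → min 3
5 16 3 5 22 → min 3
16 3 5 22 11 → min 3
3 5 22 11 16 → min 3
5 22 11 16 25 → min 5
22 11 16 25 21 → min 11
11 16 25 21 15 → min 11
16 25 21 15 14 → min 14
Largest of these is 14.

14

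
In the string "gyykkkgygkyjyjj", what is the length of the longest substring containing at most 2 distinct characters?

5

[g] 1 distinct, len 1
[g, y] 2 distinct, len 2
[g, y, y] 2 distinct, len 3
[y, y, k] 2 distinct, len 3
[y, y, k, k] 2 distinct, len 4
[y, y, k, k, k] 2 distinct, len 5
[k, k, k, g] 2 distinct, len 4
[g, y] 2 distinct, len 2
[g, y, g] 2 distinct, len 3
[g, k] 2 distinct, len 2
[k, y] 2 distinct, len 2
[y, j] 2 distinct, len 2
[y, j, y] 2 distinct, len 3
[y, j, y, j] 2 distinct, len 4
[y, j, y, j, j] 2 distinct, len 5
Longest length with ≤2 distinct: 5.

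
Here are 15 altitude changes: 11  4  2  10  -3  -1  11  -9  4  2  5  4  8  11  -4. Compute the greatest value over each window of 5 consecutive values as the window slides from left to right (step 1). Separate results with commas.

11, 10, 11, 11, 11, 11, 11, 5, 8, 11, 11

[11, 4, 2, 10, -3] → max 11
[4, 2, 10, -3, -1] → max 10
[2, 10, -3, -1, 11] → max 11
[10, -3, -1, 11, -9] → max 11
[-3, -1, 11, -9, 4] → max 11
[-1, 11, -9, 4, 2] → max 11
[11, -9, 4, 2, 5] → max 11
[-9, 4, 2, 5, 4] → max 5
[4, 2, 5, 4, 8] → max 8
[2, 5, 4, 8, 11] → max 11
[5, 4, 8, 11, -4] → max 11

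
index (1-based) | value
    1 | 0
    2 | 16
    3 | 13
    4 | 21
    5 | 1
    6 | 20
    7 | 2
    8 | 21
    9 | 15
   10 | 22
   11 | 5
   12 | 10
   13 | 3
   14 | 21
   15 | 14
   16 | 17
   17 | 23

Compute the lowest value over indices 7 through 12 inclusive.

2

Elements at indices 7..12: 2, 21, 15, 22, 5, 10
min(2, 21, 15, 22, 5, 10) = 2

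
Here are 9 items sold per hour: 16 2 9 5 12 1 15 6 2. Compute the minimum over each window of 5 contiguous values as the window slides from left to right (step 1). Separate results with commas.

Sliding a size-5 window across the 9 values:
16 2 9 5 12 → min 2
2 9 5 12 1 → min 1
9 5 12 1 15 → min 1
5 12 1 15 6 → min 1
12 1 15 6 2 → min 1

2, 1, 1, 1, 1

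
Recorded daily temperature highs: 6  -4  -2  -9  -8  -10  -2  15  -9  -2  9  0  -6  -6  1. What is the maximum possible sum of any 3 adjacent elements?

(6, -4, -2) → sum 0
(-4, -2, -9) → sum -15
(-2, -9, -8) → sum -19
(-9, -8, -10) → sum -27
(-8, -10, -2) → sum -20
(-10, -2, 15) → sum 3
(-2, 15, -9) → sum 4
(15, -9, -2) → sum 4
(-9, -2, 9) → sum -2
(-2, 9, 0) → sum 7
(9, 0, -6) → sum 3
(0, -6, -6) → sum -12
(-6, -6, 1) → sum -11
Maximum of these is 7.

7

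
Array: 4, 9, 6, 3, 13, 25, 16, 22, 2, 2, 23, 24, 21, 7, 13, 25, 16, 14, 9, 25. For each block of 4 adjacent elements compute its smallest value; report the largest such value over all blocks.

Each size-4 window and its min:
(4, 9, 6, 3) → min 3
(9, 6, 3, 13) → min 3
(6, 3, 13, 25) → min 3
(3, 13, 25, 16) → min 3
(13, 25, 16, 22) → min 13
(25, 16, 22, 2) → min 2
(16, 22, 2, 2) → min 2
(22, 2, 2, 23) → min 2
(2, 2, 23, 24) → min 2
(2, 23, 24, 21) → min 2
(23, 24, 21, 7) → min 7
(24, 21, 7, 13) → min 7
(21, 7, 13, 25) → min 7
(7, 13, 25, 16) → min 7
(13, 25, 16, 14) → min 13
(25, 16, 14, 9) → min 9
(16, 14, 9, 25) → min 9
Largest of these is 13.

13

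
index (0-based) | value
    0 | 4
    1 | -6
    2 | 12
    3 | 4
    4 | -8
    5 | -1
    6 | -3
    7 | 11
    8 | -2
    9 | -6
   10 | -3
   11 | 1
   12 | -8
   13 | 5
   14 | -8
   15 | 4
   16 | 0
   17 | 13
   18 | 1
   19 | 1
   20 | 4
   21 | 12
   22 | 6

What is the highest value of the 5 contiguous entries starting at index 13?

13

Elements at indices 13..17: 5, -8, 4, 0, 13
max(5, -8, 4, 0, 13) = 13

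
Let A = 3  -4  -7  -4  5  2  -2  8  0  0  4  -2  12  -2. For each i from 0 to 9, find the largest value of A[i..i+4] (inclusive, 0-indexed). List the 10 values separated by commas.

(3, -4, -7, -4, 5) → max 5
(-4, -7, -4, 5, 2) → max 5
(-7, -4, 5, 2, -2) → max 5
(-4, 5, 2, -2, 8) → max 8
(5, 2, -2, 8, 0) → max 8
(2, -2, 8, 0, 0) → max 8
(-2, 8, 0, 0, 4) → max 8
(8, 0, 0, 4, -2) → max 8
(0, 0, 4, -2, 12) → max 12
(0, 4, -2, 12, -2) → max 12

5, 5, 5, 8, 8, 8, 8, 8, 12, 12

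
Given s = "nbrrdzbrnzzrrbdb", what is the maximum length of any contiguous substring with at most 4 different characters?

9

add n: window [n] (1 distinct), len 1
add b: window [n, b] (2 distinct), len 2
add r: window [n, b, r] (3 distinct), len 3
add r: window [n, b, r, r] (3 distinct), len 4
add d: window [n, b, r, r, d] (4 distinct), len 5
add z: window [b, r, r, d, z] (4 distinct), len 5
add b: window [b, r, r, d, z, b] (4 distinct), len 6
add r: window [b, r, r, d, z, b, r] (4 distinct), len 7
add n: window [z, b, r, n] (4 distinct), len 4
add z: window [z, b, r, n, z] (4 distinct), len 5
add z: window [z, b, r, n, z, z] (4 distinct), len 6
add r: window [z, b, r, n, z, z, r] (4 distinct), len 7
add r: window [z, b, r, n, z, z, r, r] (4 distinct), len 8
add b: window [z, b, r, n, z, z, r, r, b] (4 distinct), len 9
add d: window [z, z, r, r, b, d] (4 distinct), len 6
add b: window [z, z, r, r, b, d, b] (4 distinct), len 7
Longest length with ≤4 distinct: 9.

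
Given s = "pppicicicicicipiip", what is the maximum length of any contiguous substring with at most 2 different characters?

add p: window [p] (1 distinct), len 1
add p: window [p, p] (1 distinct), len 2
add p: window [p, p, p] (1 distinct), len 3
add i: window [p, p, p, i] (2 distinct), len 4
add c: window [i, c] (2 distinct), len 2
add i: window [i, c, i] (2 distinct), len 3
add c: window [i, c, i, c] (2 distinct), len 4
add i: window [i, c, i, c, i] (2 distinct), len 5
add c: window [i, c, i, c, i, c] (2 distinct), len 6
add i: window [i, c, i, c, i, c, i] (2 distinct), len 7
add c: window [i, c, i, c, i, c, i, c] (2 distinct), len 8
add i: window [i, c, i, c, i, c, i, c, i] (2 distinct), len 9
add c: window [i, c, i, c, i, c, i, c, i, c] (2 distinct), len 10
add i: window [i, c, i, c, i, c, i, c, i, c, i] (2 distinct), len 11
add p: window [i, p] (2 distinct), len 2
add i: window [i, p, i] (2 distinct), len 3
add i: window [i, p, i, i] (2 distinct), len 4
add p: window [i, p, i, i, p] (2 distinct), len 5
Longest length with ≤2 distinct: 11.

11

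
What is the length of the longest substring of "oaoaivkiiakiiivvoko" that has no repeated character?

[o] len 1
[o, a] len 2
[a, o] len 2
[o, a] len 2
[o, a, i] len 3
[o, a, i, v] len 4
[o, a, i, v, k] len 5
[v, k, i] len 3
[i] len 1
[i, a] len 2
[i, a, k] len 3
[a, k, i] len 3
[i] len 1
[i] len 1
[i, v] len 2
[v] len 1
[v, o] len 2
[v, o, k] len 3
[k, o] len 2
Longest all-distinct length: 5.

5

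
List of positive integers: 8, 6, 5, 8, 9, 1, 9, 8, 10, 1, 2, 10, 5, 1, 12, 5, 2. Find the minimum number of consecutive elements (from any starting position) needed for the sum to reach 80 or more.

add 8: running sum 8 < 80
add 6: running sum 14 < 80
add 5: running sum 19 < 80
add 8: running sum 27 < 80
add 9: running sum 36 < 80
add 1: running sum 37 < 80
add 9: running sum 46 < 80
add 8: running sum 54 < 80
add 10: running sum 64 < 80
add 1: running sum 65 < 80
add 2: running sum 67 < 80
add 10: running sum 77 < 80
add 5: shortest ending here [8, 6, 5, 8, 9, 1, 9, 8, 10, 1, 2, 10, 5] sum 82, len 13
add 1: shortest ending here [8, 6, 5, 8, 9, 1, 9, 8, 10, 1, 2, 10, 5, 1] sum 83, len 14
add 12: shortest ending here [5, 8, 9, 1, 9, 8, 10, 1, 2, 10, 5, 1, 12] sum 81, len 13
add 5: shortest ending here [8, 9, 1, 9, 8, 10, 1, 2, 10, 5, 1, 12, 5] sum 81, len 13
add 2: shortest ending here [8, 9, 1, 9, 8, 10, 1, 2, 10, 5, 1, 12, 5, 2] sum 83, len 14
Shortest qualifying length: 13.

13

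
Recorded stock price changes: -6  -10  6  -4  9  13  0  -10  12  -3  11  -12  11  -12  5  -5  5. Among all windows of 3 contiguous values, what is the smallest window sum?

-13

[-6, -10, 6] → sum -10
[-10, 6, -4] → sum -8
[6, -4, 9] → sum 11
[-4, 9, 13] → sum 18
[9, 13, 0] → sum 22
[13, 0, -10] → sum 3
[0, -10, 12] → sum 2
[-10, 12, -3] → sum -1
[12, -3, 11] → sum 20
[-3, 11, -12] → sum -4
[11, -12, 11] → sum 10
[-12, 11, -12] → sum -13
[11, -12, 5] → sum 4
[-12, 5, -5] → sum -12
[5, -5, 5] → sum 5
Smallest of these is -13.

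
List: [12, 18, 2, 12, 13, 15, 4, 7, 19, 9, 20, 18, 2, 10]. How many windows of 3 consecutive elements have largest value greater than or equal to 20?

3

[12, 18, 2] → max 18
[18, 2, 12] → max 18
[2, 12, 13] → max 13
[12, 13, 15] → max 15
[13, 15, 4] → max 15
[15, 4, 7] → max 15
[4, 7, 19] → max 19
[7, 19, 9] → max 19
[19, 9, 20] → max 20  ≥ 20 ✓
[9, 20, 18] → max 20  ≥ 20 ✓
[20, 18, 2] → max 20  ≥ 20 ✓
[18, 2, 10] → max 18
3 windows satisfy the condition.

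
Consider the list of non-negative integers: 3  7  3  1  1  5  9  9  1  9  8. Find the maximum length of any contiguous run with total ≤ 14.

4

→ 3: sum 3, len 1
→ 7: sum 10, len 2
→ 3: sum 13, len 3
→ 1: sum 14, len 4
→ 1 (dropped 3): sum 12, len 4
→ 5 (dropped 7): sum 10, len 4
→ 9 (dropped 3, 1, 1): sum 14, len 2
→ 9 (dropped 5, 9): sum 9, len 1
→ 1: sum 10, len 2
→ 9 (dropped 9): sum 10, len 2
→ 8 (dropped 1, 9): sum 8, len 1
Longest length seen: 4.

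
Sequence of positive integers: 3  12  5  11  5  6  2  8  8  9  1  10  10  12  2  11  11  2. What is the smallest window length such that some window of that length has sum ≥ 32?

3

Extend right; whenever the sum reaches 32, record the length and shrink from the left:
add 3: running sum 3 < 32
add 12: running sum 15 < 32
add 5: running sum 20 < 32
add 11: running sum 31 < 32
add 5: shortest ending here [12, 5, 11, 5] sum 33, len 4
add 6: shortest ending here [12, 5, 11, 5, 6] sum 39, len 5
add 2: shortest ending here [12, 5, 11, 5, 6, 2] sum 41, len 6
add 8: shortest ending here [11, 5, 6, 2, 8] sum 32, len 5
add 8: shortest ending here [11, 5, 6, 2, 8, 8] sum 40, len 6
add 9: shortest ending here [6, 2, 8, 8, 9] sum 33, len 5
add 1: shortest ending here [6, 2, 8, 8, 9, 1] sum 34, len 6
add 10: shortest ending here [8, 8, 9, 1, 10] sum 36, len 5
add 10: shortest ending here [8, 9, 1, 10, 10] sum 38, len 5
add 12: shortest ending here [10, 10, 12] sum 32, len 3
add 2: shortest ending here [10, 10, 12, 2] sum 34, len 4
add 11: shortest ending here [10, 12, 2, 11] sum 35, len 4
add 11: shortest ending here [12, 2, 11, 11] sum 36, len 4
add 2: shortest ending here [12, 2, 11, 11, 2] sum 38, len 5
Shortest qualifying length: 3.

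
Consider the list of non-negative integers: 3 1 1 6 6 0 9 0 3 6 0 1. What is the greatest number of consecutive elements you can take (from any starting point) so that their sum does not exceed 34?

11

→ 3: sum 3, len 1
→ 1: sum 4, len 2
→ 1: sum 5, len 3
→ 6: sum 11, len 4
→ 6: sum 17, len 5
→ 0: sum 17, len 6
→ 9: sum 26, len 7
→ 0: sum 26, len 8
→ 3: sum 29, len 9
→ 6 (dropped 3): sum 32, len 9
→ 0: sum 32, len 10
→ 1: sum 33, len 11
Longest length seen: 11.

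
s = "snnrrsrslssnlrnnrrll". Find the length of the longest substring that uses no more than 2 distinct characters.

add s: window [s] (1 distinct), len 1
add n: window [s, n] (2 distinct), len 2
add n: window [s, n, n] (2 distinct), len 3
add r: window [n, n, r] (2 distinct), len 3
add r: window [n, n, r, r] (2 distinct), len 4
add s: window [r, r, s] (2 distinct), len 3
add r: window [r, r, s, r] (2 distinct), len 4
add s: window [r, r, s, r, s] (2 distinct), len 5
add l: window [s, l] (2 distinct), len 2
add s: window [s, l, s] (2 distinct), len 3
add s: window [s, l, s, s] (2 distinct), len 4
add n: window [s, s, n] (2 distinct), len 3
add l: window [n, l] (2 distinct), len 2
add r: window [l, r] (2 distinct), len 2
add n: window [r, n] (2 distinct), len 2
add n: window [r, n, n] (2 distinct), len 3
add r: window [r, n, n, r] (2 distinct), len 4
add r: window [r, n, n, r, r] (2 distinct), len 5
add l: window [r, r, l] (2 distinct), len 3
add l: window [r, r, l, l] (2 distinct), len 4
Longest length with ≤2 distinct: 5.

5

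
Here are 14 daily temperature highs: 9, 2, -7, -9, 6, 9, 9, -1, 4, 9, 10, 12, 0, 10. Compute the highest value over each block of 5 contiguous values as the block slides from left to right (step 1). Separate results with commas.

[9, 2, -7, -9, 6] → max 9
[2, -7, -9, 6, 9] → max 9
[-7, -9, 6, 9, 9] → max 9
[-9, 6, 9, 9, -1] → max 9
[6, 9, 9, -1, 4] → max 9
[9, 9, -1, 4, 9] → max 9
[9, -1, 4, 9, 10] → max 10
[-1, 4, 9, 10, 12] → max 12
[4, 9, 10, 12, 0] → max 12
[9, 10, 12, 0, 10] → max 12

9, 9, 9, 9, 9, 9, 10, 12, 12, 12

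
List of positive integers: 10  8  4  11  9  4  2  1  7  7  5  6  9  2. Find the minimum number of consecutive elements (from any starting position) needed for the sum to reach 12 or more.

2

add 10: running sum 10 < 12
add 8: shortest ending here [10, 8] sum 18, len 2
add 4: shortest ending here [8, 4] sum 12, len 2
add 11: shortest ending here [4, 11] sum 15, len 2
add 9: shortest ending here [11, 9] sum 20, len 2
add 4: shortest ending here [9, 4] sum 13, len 2
add 2: shortest ending here [9, 4, 2] sum 15, len 3
add 1: shortest ending here [9, 4, 2, 1] sum 16, len 4
add 7: shortest ending here [4, 2, 1, 7] sum 14, len 4
add 7: shortest ending here [7, 7] sum 14, len 2
add 5: shortest ending here [7, 5] sum 12, len 2
add 6: shortest ending here [7, 5, 6] sum 18, len 3
add 9: shortest ending here [6, 9] sum 15, len 2
add 2: shortest ending here [6, 9, 2] sum 17, len 3
Shortest qualifying length: 2.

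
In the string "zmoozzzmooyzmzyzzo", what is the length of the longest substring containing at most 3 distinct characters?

10

[z] 1 distinct, len 1
[z, m] 2 distinct, len 2
[z, m, o] 3 distinct, len 3
[z, m, o, o] 3 distinct, len 4
[z, m, o, o, z] 3 distinct, len 5
[z, m, o, o, z, z] 3 distinct, len 6
[z, m, o, o, z, z, z] 3 distinct, len 7
[z, m, o, o, z, z, z, m] 3 distinct, len 8
[z, m, o, o, z, z, z, m, o] 3 distinct, len 9
[z, m, o, o, z, z, z, m, o, o] 3 distinct, len 10
[m, o, o, y] 3 distinct, len 4
[o, o, y, z] 3 distinct, len 4
[y, z, m] 3 distinct, len 3
[y, z, m, z] 3 distinct, len 4
[y, z, m, z, y] 3 distinct, len 5
[y, z, m, z, y, z] 3 distinct, len 6
[y, z, m, z, y, z, z] 3 distinct, len 7
[z, y, z, z, o] 3 distinct, len 5
Longest length with ≤3 distinct: 10.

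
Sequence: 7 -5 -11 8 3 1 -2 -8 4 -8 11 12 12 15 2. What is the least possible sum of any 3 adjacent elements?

[7, -5, -11] → sum -9
[-5, -11, 8] → sum -8
[-11, 8, 3] → sum 0
[8, 3, 1] → sum 12
[3, 1, -2] → sum 2
[1, -2, -8] → sum -9
[-2, -8, 4] → sum -6
[-8, 4, -8] → sum -12
[4, -8, 11] → sum 7
[-8, 11, 12] → sum 15
[11, 12, 12] → sum 35
[12, 12, 15] → sum 39
[12, 15, 2] → sum 29
Least of these is -12.

-12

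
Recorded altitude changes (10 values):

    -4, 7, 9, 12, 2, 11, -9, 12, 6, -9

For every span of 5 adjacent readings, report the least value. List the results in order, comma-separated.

-4, 2, -9, -9, -9, -9

Sliding a size-5 window across the 10 values:
[-4, 7, 9, 12, 2] → min -4
[7, 9, 12, 2, 11] → min 2
[9, 12, 2, 11, -9] → min -9
[12, 2, 11, -9, 12] → min -9
[2, 11, -9, 12, 6] → min -9
[11, -9, 12, 6, -9] → min -9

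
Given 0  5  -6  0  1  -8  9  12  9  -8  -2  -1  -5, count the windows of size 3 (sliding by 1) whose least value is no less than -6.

5

[0, 5, -6] → min -6  ≥ -6 ✓
[5, -6, 0] → min -6  ≥ -6 ✓
[-6, 0, 1] → min -6  ≥ -6 ✓
[0, 1, -8] → min -8
[1, -8, 9] → min -8
[-8, 9, 12] → min -8
[9, 12, 9] → min 9  ≥ -6 ✓
[12, 9, -8] → min -8
[9, -8, -2] → min -8
[-8, -2, -1] → min -8
[-2, -1, -5] → min -5  ≥ -6 ✓
5 windows satisfy the condition.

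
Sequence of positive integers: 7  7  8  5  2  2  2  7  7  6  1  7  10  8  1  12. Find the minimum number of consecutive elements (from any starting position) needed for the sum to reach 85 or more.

add 7: running sum 7 < 85
add 7: running sum 14 < 85
add 8: running sum 22 < 85
add 5: running sum 27 < 85
add 2: running sum 29 < 85
add 2: running sum 31 < 85
add 2: running sum 33 < 85
add 7: running sum 40 < 85
add 7: running sum 47 < 85
add 6: running sum 53 < 85
add 1: running sum 54 < 85
add 7: running sum 61 < 85
add 10: running sum 71 < 85
add 8: running sum 79 < 85
add 1: running sum 80 < 85
end 15: [7, 8, 5, 2, 2, 2, 7, 7, 6, 1, 7, 10, 8, 1, 12] sum 85, len 15
Shortest qualifying length: 15.

15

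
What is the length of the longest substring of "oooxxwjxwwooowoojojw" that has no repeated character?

[o] len 1
[o] len 1
[o] len 1
[o, x] len 2
[x] len 1
[x, w] len 2
[x, w, j] len 3
[w, j, x] len 3
[j, x, w] len 3
[w] len 1
[w, o] len 2
[o] len 1
[o] len 1
[o, w] len 2
[w, o] len 2
[o] len 1
[o, j] len 2
[j, o] len 2
[o, j] len 2
[o, j, w] len 3
Longest all-distinct length: 3.

3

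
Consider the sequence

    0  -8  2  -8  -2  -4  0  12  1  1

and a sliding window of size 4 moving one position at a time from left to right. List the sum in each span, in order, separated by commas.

Sliding a size-4 window across the 10 values:
(0, -8, 2, -8) → sum -14
(-8, 2, -8, -2) → sum -16
(2, -8, -2, -4) → sum -12
(-8, -2, -4, 0) → sum -14
(-2, -4, 0, 12) → sum 6
(-4, 0, 12, 1) → sum 9
(0, 12, 1, 1) → sum 14

-14, -16, -12, -14, 6, 9, 14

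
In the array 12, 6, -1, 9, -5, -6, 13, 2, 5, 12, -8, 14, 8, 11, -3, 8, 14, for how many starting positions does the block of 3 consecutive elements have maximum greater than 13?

4

[12, 6, -1] → max 12
[6, -1, 9] → max 9
[-1, 9, -5] → max 9
[9, -5, -6] → max 9
[-5, -6, 13] → max 13
[-6, 13, 2] → max 13
[13, 2, 5] → max 13
[2, 5, 12] → max 12
[5, 12, -8] → max 12
[12, -8, 14] → max 14  > 13 ✓
[-8, 14, 8] → max 14  > 13 ✓
[14, 8, 11] → max 14  > 13 ✓
[8, 11, -3] → max 11
[11, -3, 8] → max 11
[-3, 8, 14] → max 14  > 13 ✓
4 windows satisfy the condition.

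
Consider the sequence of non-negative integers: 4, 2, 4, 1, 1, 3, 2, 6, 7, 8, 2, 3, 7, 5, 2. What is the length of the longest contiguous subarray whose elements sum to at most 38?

[4] sum 4 len 1
[4, 2] sum 6 len 2
[4, 2, 4] sum 10 len 3
[4, 2, 4, 1] sum 11 len 4
[4, 2, 4, 1, 1] sum 12 len 5
[4, 2, 4, 1, 1, 3] sum 15 len 6
[4, 2, 4, 1, 1, 3, 2] sum 17 len 7
[4, 2, 4, 1, 1, 3, 2, 6] sum 23 len 8
[4, 2, 4, 1, 1, 3, 2, 6, 7] sum 30 len 9
[4, 2, 4, 1, 1, 3, 2, 6, 7, 8] sum 38 len 10
[2, 4, 1, 1, 3, 2, 6, 7, 8, 2] sum 36 len 10
[4, 1, 1, 3, 2, 6, 7, 8, 2, 3] sum 37 len 10
[3, 2, 6, 7, 8, 2, 3, 7] sum 38 len 8
[6, 7, 8, 2, 3, 7, 5] sum 38 len 7
[7, 8, 2, 3, 7, 5, 2] sum 34 len 7
Longest length seen: 10.

10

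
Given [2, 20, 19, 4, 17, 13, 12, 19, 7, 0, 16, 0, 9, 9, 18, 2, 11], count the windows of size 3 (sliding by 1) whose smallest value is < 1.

5

2 20 19 → min 2
20 19 4 → min 4
19 4 17 → min 4
4 17 13 → min 4
17 13 12 → min 12
13 12 19 → min 12
12 19 7 → min 7
19 7 0 → min 0  < 1 ✓
7 0 16 → min 0  < 1 ✓
0 16 0 → min 0  < 1 ✓
16 0 9 → min 0  < 1 ✓
0 9 9 → min 0  < 1 ✓
9 9 18 → min 9
9 18 2 → min 2
18 2 11 → min 2
5 windows satisfy the condition.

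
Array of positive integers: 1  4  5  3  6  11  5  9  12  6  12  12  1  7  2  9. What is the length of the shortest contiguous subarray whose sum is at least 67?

7

add 1: running sum 1 < 67
add 4: running sum 5 < 67
add 5: running sum 10 < 67
add 3: running sum 13 < 67
add 6: running sum 19 < 67
add 11: running sum 30 < 67
add 5: running sum 35 < 67
add 9: running sum 44 < 67
add 12: running sum 56 < 67
add 6: running sum 62 < 67
add 12: shortest ending here [5, 3, 6, 11, 5, 9, 12, 6, 12] sum 69, len 9
add 12: shortest ending here [11, 5, 9, 12, 6, 12, 12] sum 67, len 7
add 1: shortest ending here [11, 5, 9, 12, 6, 12, 12, 1] sum 68, len 8
add 7: shortest ending here [11, 5, 9, 12, 6, 12, 12, 1, 7] sum 75, len 9
add 2: shortest ending here [11, 5, 9, 12, 6, 12, 12, 1, 7, 2] sum 77, len 10
add 9: shortest ending here [9, 12, 6, 12, 12, 1, 7, 2, 9] sum 70, len 9
Shortest qualifying length: 7.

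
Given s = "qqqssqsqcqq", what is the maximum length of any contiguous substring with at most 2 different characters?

add q: window [q] (1 distinct), len 1
add q: window [q, q] (1 distinct), len 2
add q: window [q, q, q] (1 distinct), len 3
add s: window [q, q, q, s] (2 distinct), len 4
add s: window [q, q, q, s, s] (2 distinct), len 5
add q: window [q, q, q, s, s, q] (2 distinct), len 6
add s: window [q, q, q, s, s, q, s] (2 distinct), len 7
add q: window [q, q, q, s, s, q, s, q] (2 distinct), len 8
add c: window [q, c] (2 distinct), len 2
add q: window [q, c, q] (2 distinct), len 3
add q: window [q, c, q, q] (2 distinct), len 4
Longest length with ≤2 distinct: 8.

8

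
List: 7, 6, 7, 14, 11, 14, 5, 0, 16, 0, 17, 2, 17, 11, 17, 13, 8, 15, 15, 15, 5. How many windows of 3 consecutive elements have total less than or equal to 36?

7 6 7 → sum 20  ≤ 36 ✓
6 7 14 → sum 27  ≤ 36 ✓
7 14 11 → sum 32  ≤ 36 ✓
14 11 14 → sum 39
11 14 5 → sum 30  ≤ 36 ✓
14 5 0 → sum 19  ≤ 36 ✓
5 0 16 → sum 21  ≤ 36 ✓
0 16 0 → sum 16  ≤ 36 ✓
16 0 17 → sum 33  ≤ 36 ✓
0 17 2 → sum 19  ≤ 36 ✓
17 2 17 → sum 36  ≤ 36 ✓
2 17 11 → sum 30  ≤ 36 ✓
17 11 17 → sum 45
11 17 13 → sum 41
17 13 8 → sum 38
13 8 15 → sum 36  ≤ 36 ✓
8 15 15 → sum 38
15 15 15 → sum 45
15 15 5 → sum 35  ≤ 36 ✓
13 windows satisfy the condition.

13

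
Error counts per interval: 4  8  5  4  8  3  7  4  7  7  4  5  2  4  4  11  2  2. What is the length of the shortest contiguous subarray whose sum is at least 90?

18

Extend right; whenever the sum reaches 90, record the length and shrink from the left:
add 4: running sum 4 < 90
add 8: running sum 12 < 90
add 5: running sum 17 < 90
add 4: running sum 21 < 90
add 8: running sum 29 < 90
add 3: running sum 32 < 90
add 7: running sum 39 < 90
add 4: running sum 43 < 90
add 7: running sum 50 < 90
add 7: running sum 57 < 90
add 4: running sum 61 < 90
add 5: running sum 66 < 90
add 2: running sum 68 < 90
add 4: running sum 72 < 90
add 4: running sum 76 < 90
add 11: running sum 87 < 90
add 2: running sum 89 < 90
end 17: [4, 8, 5, 4, 8, 3, 7, 4, 7, 7, 4, 5, 2, 4, 4, 11, 2, 2] sum 91, len 18
Shortest qualifying length: 18.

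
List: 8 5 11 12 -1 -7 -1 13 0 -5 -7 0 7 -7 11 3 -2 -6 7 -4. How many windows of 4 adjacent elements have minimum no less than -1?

2

(8, 5, 11, 12) → min 5  ≥ -1 ✓
(5, 11, 12, -1) → min -1  ≥ -1 ✓
(11, 12, -1, -7) → min -7
(12, -1, -7, -1) → min -7
(-1, -7, -1, 13) → min -7
(-7, -1, 13, 0) → min -7
(-1, 13, 0, -5) → min -5
(13, 0, -5, -7) → min -7
(0, -5, -7, 0) → min -7
(-5, -7, 0, 7) → min -7
(-7, 0, 7, -7) → min -7
(0, 7, -7, 11) → min -7
(7, -7, 11, 3) → min -7
(-7, 11, 3, -2) → min -7
(11, 3, -2, -6) → min -6
(3, -2, -6, 7) → min -6
(-2, -6, 7, -4) → min -6
2 windows satisfy the condition.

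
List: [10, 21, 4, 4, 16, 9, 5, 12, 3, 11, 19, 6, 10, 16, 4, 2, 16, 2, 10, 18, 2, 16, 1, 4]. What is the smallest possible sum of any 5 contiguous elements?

34

10 21 4 4 16 → sum 55
21 4 4 16 9 → sum 54
4 4 16 9 5 → sum 38
4 16 9 5 12 → sum 46
16 9 5 12 3 → sum 45
9 5 12 3 11 → sum 40
5 12 3 11 19 → sum 50
12 3 11 19 6 → sum 51
3 11 19 6 10 → sum 49
11 19 6 10 16 → sum 62
19 6 10 16 4 → sum 55
6 10 16 4 2 → sum 38
10 16 4 2 16 → sum 48
16 4 2 16 2 → sum 40
4 2 16 2 10 → sum 34
2 16 2 10 18 → sum 48
16 2 10 18 2 → sum 48
2 10 18 2 16 → sum 48
10 18 2 16 1 → sum 47
18 2 16 1 4 → sum 41
Smallest of these is 34.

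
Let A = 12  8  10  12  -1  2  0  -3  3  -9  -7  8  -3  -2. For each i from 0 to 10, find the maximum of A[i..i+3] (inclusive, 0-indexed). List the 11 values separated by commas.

[12, 8, 10, 12] → max 12
[8, 10, 12, -1] → max 12
[10, 12, -1, 2] → max 12
[12, -1, 2, 0] → max 12
[-1, 2, 0, -3] → max 2
[2, 0, -3, 3] → max 3
[0, -3, 3, -9] → max 3
[-3, 3, -9, -7] → max 3
[3, -9, -7, 8] → max 8
[-9, -7, 8, -3] → max 8
[-7, 8, -3, -2] → max 8

12, 12, 12, 12, 2, 3, 3, 3, 8, 8, 8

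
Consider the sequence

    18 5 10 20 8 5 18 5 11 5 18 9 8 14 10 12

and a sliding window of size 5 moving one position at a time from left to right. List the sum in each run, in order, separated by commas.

61, 48, 61, 56, 47, 44, 57, 48, 51, 54, 59, 53

Sliding a size-5 window across the 16 values:
[18, 5, 10, 20, 8] → sum 61
[5, 10, 20, 8, 5] → sum 48
[10, 20, 8, 5, 18] → sum 61
[20, 8, 5, 18, 5] → sum 56
[8, 5, 18, 5, 11] → sum 47
[5, 18, 5, 11, 5] → sum 44
[18, 5, 11, 5, 18] → sum 57
[5, 11, 5, 18, 9] → sum 48
[11, 5, 18, 9, 8] → sum 51
[5, 18, 9, 8, 14] → sum 54
[18, 9, 8, 14, 10] → sum 59
[9, 8, 14, 10, 12] → sum 53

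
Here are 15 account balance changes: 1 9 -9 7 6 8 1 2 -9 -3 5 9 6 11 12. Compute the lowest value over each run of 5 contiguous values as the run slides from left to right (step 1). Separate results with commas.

-9, -9, -9, 1, -9, -9, -9, -9, -9, -3, 5

Sliding a size-5 window across the 15 values:
[1, 9, -9, 7, 6] → min -9
[9, -9, 7, 6, 8] → min -9
[-9, 7, 6, 8, 1] → min -9
[7, 6, 8, 1, 2] → min 1
[6, 8, 1, 2, -9] → min -9
[8, 1, 2, -9, -3] → min -9
[1, 2, -9, -3, 5] → min -9
[2, -9, -3, 5, 9] → min -9
[-9, -3, 5, 9, 6] → min -9
[-3, 5, 9, 6, 11] → min -3
[5, 9, 6, 11, 12] → min 5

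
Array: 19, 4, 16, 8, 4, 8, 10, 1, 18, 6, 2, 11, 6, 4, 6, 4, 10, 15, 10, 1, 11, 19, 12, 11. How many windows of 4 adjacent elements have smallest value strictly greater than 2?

10

19 4 16 8 → min 4  > 2 ✓
4 16 8 4 → min 4  > 2 ✓
16 8 4 8 → min 4  > 2 ✓
8 4 8 10 → min 4  > 2 ✓
4 8 10 1 → min 1
8 10 1 18 → min 1
10 1 18 6 → min 1
1 18 6 2 → min 1
18 6 2 11 → min 2
6 2 11 6 → min 2
2 11 6 4 → min 2
11 6 4 6 → min 4  > 2 ✓
6 4 6 4 → min 4  > 2 ✓
4 6 4 10 → min 4  > 2 ✓
6 4 10 15 → min 4  > 2 ✓
4 10 15 10 → min 4  > 2 ✓
10 15 10 1 → min 1
15 10 1 11 → min 1
10 1 11 19 → min 1
1 11 19 12 → min 1
11 19 12 11 → min 11  > 2 ✓
10 windows satisfy the condition.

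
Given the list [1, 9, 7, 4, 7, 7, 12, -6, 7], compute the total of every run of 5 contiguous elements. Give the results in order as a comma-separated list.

[1, 9, 7, 4, 7] → sum 28
[9, 7, 4, 7, 7] → sum 34
[7, 4, 7, 7, 12] → sum 37
[4, 7, 7, 12, -6] → sum 24
[7, 7, 12, -6, 7] → sum 27

28, 34, 37, 24, 27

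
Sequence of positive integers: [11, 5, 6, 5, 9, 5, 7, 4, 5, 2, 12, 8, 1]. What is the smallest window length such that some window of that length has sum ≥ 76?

add 11: running sum 11 < 76
add 5: running sum 16 < 76
add 6: running sum 22 < 76
add 5: running sum 27 < 76
add 9: running sum 36 < 76
add 5: running sum 41 < 76
add 7: running sum 48 < 76
add 4: running sum 52 < 76
add 5: running sum 57 < 76
add 2: running sum 59 < 76
add 12: running sum 71 < 76
end 11: [11, 5, 6, 5, 9, 5, 7, 4, 5, 2, 12, 8] sum 79, len 12
end 12: [11, 5, 6, 5, 9, 5, 7, 4, 5, 2, 12, 8, 1] sum 80, len 13
Shortest qualifying length: 12.

12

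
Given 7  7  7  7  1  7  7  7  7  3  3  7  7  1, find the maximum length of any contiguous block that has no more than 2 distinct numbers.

9

[7] 1 distinct, len 1
[7, 7] 1 distinct, len 2
[7, 7, 7] 1 distinct, len 3
[7, 7, 7, 7] 1 distinct, len 4
[7, 7, 7, 7, 1] 2 distinct, len 5
[7, 7, 7, 7, 1, 7] 2 distinct, len 6
[7, 7, 7, 7, 1, 7, 7] 2 distinct, len 7
[7, 7, 7, 7, 1, 7, 7, 7] 2 distinct, len 8
[7, 7, 7, 7, 1, 7, 7, 7, 7] 2 distinct, len 9
[7, 7, 7, 7, 3] 2 distinct, len 5
[7, 7, 7, 7, 3, 3] 2 distinct, len 6
[7, 7, 7, 7, 3, 3, 7] 2 distinct, len 7
[7, 7, 7, 7, 3, 3, 7, 7] 2 distinct, len 8
[7, 7, 1] 2 distinct, len 3
Longest length with ≤2 distinct: 9.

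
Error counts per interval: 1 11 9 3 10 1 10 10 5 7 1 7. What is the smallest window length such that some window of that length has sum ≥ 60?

9

add 1: running sum 1 < 60
add 11: running sum 12 < 60
add 9: running sum 21 < 60
add 3: running sum 24 < 60
add 10: running sum 34 < 60
add 1: running sum 35 < 60
add 10: running sum 45 < 60
add 10: running sum 55 < 60
add 5: shortest ending here [1, 11, 9, 3, 10, 1, 10, 10, 5] sum 60, len 9
add 7: shortest ending here [11, 9, 3, 10, 1, 10, 10, 5, 7] sum 66, len 9
add 1: shortest ending here [11, 9, 3, 10, 1, 10, 10, 5, 7, 1] sum 67, len 10
add 7: shortest ending here [9, 3, 10, 1, 10, 10, 5, 7, 1, 7] sum 63, len 10
Shortest qualifying length: 9.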